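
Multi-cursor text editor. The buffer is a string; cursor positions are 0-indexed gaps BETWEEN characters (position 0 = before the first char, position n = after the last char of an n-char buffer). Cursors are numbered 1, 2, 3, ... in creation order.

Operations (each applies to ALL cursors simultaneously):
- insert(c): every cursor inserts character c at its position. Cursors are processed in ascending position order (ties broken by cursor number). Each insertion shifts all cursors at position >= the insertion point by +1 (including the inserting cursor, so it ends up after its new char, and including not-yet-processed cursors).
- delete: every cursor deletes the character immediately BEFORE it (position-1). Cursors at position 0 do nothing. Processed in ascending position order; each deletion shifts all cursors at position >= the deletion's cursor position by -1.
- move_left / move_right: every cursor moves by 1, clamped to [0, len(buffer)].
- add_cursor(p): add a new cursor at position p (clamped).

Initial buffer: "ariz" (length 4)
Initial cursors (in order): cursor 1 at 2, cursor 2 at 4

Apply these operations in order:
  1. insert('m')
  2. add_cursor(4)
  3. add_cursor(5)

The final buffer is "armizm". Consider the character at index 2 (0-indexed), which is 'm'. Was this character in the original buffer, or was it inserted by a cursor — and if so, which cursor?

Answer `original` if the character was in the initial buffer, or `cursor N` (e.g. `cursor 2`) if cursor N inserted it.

After op 1 (insert('m')): buffer="armizm" (len 6), cursors c1@3 c2@6, authorship ..1..2
After op 2 (add_cursor(4)): buffer="armizm" (len 6), cursors c1@3 c3@4 c2@6, authorship ..1..2
After op 3 (add_cursor(5)): buffer="armizm" (len 6), cursors c1@3 c3@4 c4@5 c2@6, authorship ..1..2
Authorship (.=original, N=cursor N): . . 1 . . 2
Index 2: author = 1

Answer: cursor 1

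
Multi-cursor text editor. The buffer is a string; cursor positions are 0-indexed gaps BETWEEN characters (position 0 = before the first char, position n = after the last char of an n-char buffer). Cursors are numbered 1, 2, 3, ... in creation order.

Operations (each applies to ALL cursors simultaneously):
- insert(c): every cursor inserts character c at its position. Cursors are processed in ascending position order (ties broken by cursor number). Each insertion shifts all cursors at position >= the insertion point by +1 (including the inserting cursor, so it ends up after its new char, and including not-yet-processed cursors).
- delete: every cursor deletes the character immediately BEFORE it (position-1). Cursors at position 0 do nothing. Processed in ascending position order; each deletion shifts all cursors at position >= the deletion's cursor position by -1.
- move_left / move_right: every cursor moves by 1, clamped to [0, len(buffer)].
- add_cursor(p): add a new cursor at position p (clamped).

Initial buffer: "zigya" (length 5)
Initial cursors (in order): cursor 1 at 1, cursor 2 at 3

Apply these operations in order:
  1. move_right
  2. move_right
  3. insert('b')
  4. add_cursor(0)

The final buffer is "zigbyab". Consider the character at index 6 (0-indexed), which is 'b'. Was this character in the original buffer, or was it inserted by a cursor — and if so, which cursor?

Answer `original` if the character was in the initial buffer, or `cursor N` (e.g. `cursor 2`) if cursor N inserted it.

After op 1 (move_right): buffer="zigya" (len 5), cursors c1@2 c2@4, authorship .....
After op 2 (move_right): buffer="zigya" (len 5), cursors c1@3 c2@5, authorship .....
After op 3 (insert('b')): buffer="zigbyab" (len 7), cursors c1@4 c2@7, authorship ...1..2
After op 4 (add_cursor(0)): buffer="zigbyab" (len 7), cursors c3@0 c1@4 c2@7, authorship ...1..2
Authorship (.=original, N=cursor N): . . . 1 . . 2
Index 6: author = 2

Answer: cursor 2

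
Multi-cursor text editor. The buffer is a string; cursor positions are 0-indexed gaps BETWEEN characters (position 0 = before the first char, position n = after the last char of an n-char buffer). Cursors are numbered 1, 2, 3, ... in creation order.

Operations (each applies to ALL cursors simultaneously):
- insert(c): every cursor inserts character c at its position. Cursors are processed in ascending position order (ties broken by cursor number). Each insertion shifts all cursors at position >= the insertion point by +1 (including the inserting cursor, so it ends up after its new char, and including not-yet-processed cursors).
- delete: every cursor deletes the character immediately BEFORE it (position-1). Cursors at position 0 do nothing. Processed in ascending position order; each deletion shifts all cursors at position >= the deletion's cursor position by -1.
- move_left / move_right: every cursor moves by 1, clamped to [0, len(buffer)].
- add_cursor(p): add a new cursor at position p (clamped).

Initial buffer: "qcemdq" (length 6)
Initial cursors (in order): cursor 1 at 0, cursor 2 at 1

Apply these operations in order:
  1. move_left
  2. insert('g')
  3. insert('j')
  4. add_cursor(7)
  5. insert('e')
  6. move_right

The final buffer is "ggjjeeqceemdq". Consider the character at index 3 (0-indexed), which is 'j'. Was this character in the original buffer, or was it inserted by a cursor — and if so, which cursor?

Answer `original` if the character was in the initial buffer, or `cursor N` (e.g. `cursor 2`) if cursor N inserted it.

Answer: cursor 2

Derivation:
After op 1 (move_left): buffer="qcemdq" (len 6), cursors c1@0 c2@0, authorship ......
After op 2 (insert('g')): buffer="ggqcemdq" (len 8), cursors c1@2 c2@2, authorship 12......
After op 3 (insert('j')): buffer="ggjjqcemdq" (len 10), cursors c1@4 c2@4, authorship 1212......
After op 4 (add_cursor(7)): buffer="ggjjqcemdq" (len 10), cursors c1@4 c2@4 c3@7, authorship 1212......
After op 5 (insert('e')): buffer="ggjjeeqceemdq" (len 13), cursors c1@6 c2@6 c3@10, authorship 121212...3...
After op 6 (move_right): buffer="ggjjeeqceemdq" (len 13), cursors c1@7 c2@7 c3@11, authorship 121212...3...
Authorship (.=original, N=cursor N): 1 2 1 2 1 2 . . . 3 . . .
Index 3: author = 2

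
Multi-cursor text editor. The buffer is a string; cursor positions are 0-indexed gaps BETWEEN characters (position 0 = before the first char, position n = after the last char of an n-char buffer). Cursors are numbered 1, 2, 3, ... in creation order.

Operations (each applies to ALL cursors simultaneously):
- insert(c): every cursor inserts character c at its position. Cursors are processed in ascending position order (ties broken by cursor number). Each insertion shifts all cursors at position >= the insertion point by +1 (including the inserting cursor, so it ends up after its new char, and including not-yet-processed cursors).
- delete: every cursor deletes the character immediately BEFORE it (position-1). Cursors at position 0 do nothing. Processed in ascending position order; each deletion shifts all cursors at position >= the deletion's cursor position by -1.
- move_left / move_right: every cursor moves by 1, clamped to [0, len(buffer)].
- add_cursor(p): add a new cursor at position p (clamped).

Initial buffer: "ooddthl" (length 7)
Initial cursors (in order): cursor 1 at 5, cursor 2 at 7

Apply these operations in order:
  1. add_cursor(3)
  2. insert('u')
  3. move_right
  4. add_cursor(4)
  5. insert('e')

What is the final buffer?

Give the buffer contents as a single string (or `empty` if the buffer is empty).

Answer: ooduedetuhelue

Derivation:
After op 1 (add_cursor(3)): buffer="ooddthl" (len 7), cursors c3@3 c1@5 c2@7, authorship .......
After op 2 (insert('u')): buffer="oodudtuhlu" (len 10), cursors c3@4 c1@7 c2@10, authorship ...3..1..2
After op 3 (move_right): buffer="oodudtuhlu" (len 10), cursors c3@5 c1@8 c2@10, authorship ...3..1..2
After op 4 (add_cursor(4)): buffer="oodudtuhlu" (len 10), cursors c4@4 c3@5 c1@8 c2@10, authorship ...3..1..2
After op 5 (insert('e')): buffer="ooduedetuhelue" (len 14), cursors c4@5 c3@7 c1@11 c2@14, authorship ...34.3.1.1.22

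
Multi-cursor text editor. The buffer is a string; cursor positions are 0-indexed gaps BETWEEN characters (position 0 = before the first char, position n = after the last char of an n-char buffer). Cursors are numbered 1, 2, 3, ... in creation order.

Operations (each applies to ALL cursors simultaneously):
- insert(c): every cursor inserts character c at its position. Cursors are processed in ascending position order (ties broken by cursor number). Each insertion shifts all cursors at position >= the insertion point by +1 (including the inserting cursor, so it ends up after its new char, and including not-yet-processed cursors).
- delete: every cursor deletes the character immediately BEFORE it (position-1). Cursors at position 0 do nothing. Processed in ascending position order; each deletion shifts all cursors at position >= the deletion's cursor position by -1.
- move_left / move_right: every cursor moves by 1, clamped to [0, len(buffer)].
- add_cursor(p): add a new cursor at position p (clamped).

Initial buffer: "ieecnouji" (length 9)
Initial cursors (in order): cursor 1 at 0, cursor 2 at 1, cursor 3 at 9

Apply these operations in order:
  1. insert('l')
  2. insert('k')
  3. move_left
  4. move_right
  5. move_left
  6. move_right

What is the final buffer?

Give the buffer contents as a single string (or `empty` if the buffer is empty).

After op 1 (insert('l')): buffer="lileecnoujil" (len 12), cursors c1@1 c2@3 c3@12, authorship 1.2........3
After op 2 (insert('k')): buffer="lkilkeecnoujilk" (len 15), cursors c1@2 c2@5 c3@15, authorship 11.22........33
After op 3 (move_left): buffer="lkilkeecnoujilk" (len 15), cursors c1@1 c2@4 c3@14, authorship 11.22........33
After op 4 (move_right): buffer="lkilkeecnoujilk" (len 15), cursors c1@2 c2@5 c3@15, authorship 11.22........33
After op 5 (move_left): buffer="lkilkeecnoujilk" (len 15), cursors c1@1 c2@4 c3@14, authorship 11.22........33
After op 6 (move_right): buffer="lkilkeecnoujilk" (len 15), cursors c1@2 c2@5 c3@15, authorship 11.22........33

Answer: lkilkeecnoujilk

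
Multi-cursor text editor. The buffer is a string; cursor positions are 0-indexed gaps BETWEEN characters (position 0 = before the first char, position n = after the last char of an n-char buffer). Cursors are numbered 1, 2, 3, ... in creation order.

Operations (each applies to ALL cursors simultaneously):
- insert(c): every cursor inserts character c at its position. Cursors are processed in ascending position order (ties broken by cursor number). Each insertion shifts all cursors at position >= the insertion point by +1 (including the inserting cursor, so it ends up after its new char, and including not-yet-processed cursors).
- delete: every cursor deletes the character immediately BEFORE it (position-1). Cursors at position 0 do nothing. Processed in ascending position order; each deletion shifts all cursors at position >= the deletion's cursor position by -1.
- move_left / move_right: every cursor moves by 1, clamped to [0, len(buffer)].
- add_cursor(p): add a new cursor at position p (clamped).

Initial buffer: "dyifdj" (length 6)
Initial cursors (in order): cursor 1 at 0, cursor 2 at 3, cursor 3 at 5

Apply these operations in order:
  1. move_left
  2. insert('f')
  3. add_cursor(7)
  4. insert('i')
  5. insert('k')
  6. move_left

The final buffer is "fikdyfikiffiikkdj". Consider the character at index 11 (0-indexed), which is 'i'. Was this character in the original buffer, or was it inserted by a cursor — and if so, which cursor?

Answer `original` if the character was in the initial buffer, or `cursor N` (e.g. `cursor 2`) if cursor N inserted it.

After op 1 (move_left): buffer="dyifdj" (len 6), cursors c1@0 c2@2 c3@4, authorship ......
After op 2 (insert('f')): buffer="fdyfiffdj" (len 9), cursors c1@1 c2@4 c3@7, authorship 1..2..3..
After op 3 (add_cursor(7)): buffer="fdyfiffdj" (len 9), cursors c1@1 c2@4 c3@7 c4@7, authorship 1..2..3..
After op 4 (insert('i')): buffer="fidyfiiffiidj" (len 13), cursors c1@2 c2@6 c3@11 c4@11, authorship 11..22..334..
After op 5 (insert('k')): buffer="fikdyfikiffiikkdj" (len 17), cursors c1@3 c2@8 c3@15 c4@15, authorship 111..222..33434..
After op 6 (move_left): buffer="fikdyfikiffiikkdj" (len 17), cursors c1@2 c2@7 c3@14 c4@14, authorship 111..222..33434..
Authorship (.=original, N=cursor N): 1 1 1 . . 2 2 2 . . 3 3 4 3 4 . .
Index 11: author = 3

Answer: cursor 3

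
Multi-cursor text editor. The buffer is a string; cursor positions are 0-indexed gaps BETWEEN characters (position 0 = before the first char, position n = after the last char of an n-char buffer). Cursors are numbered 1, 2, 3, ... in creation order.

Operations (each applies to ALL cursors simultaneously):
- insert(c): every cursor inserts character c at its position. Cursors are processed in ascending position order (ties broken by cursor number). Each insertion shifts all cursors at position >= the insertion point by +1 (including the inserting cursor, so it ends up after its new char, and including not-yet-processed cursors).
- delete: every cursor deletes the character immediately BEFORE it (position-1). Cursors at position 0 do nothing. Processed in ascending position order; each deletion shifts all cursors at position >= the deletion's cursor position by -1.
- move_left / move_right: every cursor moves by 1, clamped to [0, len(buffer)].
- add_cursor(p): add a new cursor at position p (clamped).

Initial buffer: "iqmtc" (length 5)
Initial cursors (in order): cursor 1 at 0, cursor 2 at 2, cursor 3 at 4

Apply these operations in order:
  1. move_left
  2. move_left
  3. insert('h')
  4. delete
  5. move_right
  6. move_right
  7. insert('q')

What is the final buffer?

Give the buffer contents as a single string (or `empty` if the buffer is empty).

After op 1 (move_left): buffer="iqmtc" (len 5), cursors c1@0 c2@1 c3@3, authorship .....
After op 2 (move_left): buffer="iqmtc" (len 5), cursors c1@0 c2@0 c3@2, authorship .....
After op 3 (insert('h')): buffer="hhiqhmtc" (len 8), cursors c1@2 c2@2 c3@5, authorship 12..3...
After op 4 (delete): buffer="iqmtc" (len 5), cursors c1@0 c2@0 c3@2, authorship .....
After op 5 (move_right): buffer="iqmtc" (len 5), cursors c1@1 c2@1 c3@3, authorship .....
After op 6 (move_right): buffer="iqmtc" (len 5), cursors c1@2 c2@2 c3@4, authorship .....
After op 7 (insert('q')): buffer="iqqqmtqc" (len 8), cursors c1@4 c2@4 c3@7, authorship ..12..3.

Answer: iqqqmtqc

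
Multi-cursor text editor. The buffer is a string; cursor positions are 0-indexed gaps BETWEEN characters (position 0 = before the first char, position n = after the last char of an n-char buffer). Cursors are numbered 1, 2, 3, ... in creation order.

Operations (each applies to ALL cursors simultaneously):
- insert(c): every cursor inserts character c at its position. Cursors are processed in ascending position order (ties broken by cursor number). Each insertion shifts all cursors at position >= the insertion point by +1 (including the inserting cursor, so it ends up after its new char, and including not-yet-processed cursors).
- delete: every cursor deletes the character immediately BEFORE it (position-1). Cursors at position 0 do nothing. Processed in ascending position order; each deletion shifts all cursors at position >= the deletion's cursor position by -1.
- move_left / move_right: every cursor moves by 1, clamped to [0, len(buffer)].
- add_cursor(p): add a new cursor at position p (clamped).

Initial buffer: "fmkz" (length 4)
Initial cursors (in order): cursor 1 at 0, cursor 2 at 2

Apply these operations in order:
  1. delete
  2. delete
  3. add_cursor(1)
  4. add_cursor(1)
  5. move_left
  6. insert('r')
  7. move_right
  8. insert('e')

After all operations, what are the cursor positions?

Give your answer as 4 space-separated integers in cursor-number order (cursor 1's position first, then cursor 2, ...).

Answer: 9 9 9 9

Derivation:
After op 1 (delete): buffer="fkz" (len 3), cursors c1@0 c2@1, authorship ...
After op 2 (delete): buffer="kz" (len 2), cursors c1@0 c2@0, authorship ..
After op 3 (add_cursor(1)): buffer="kz" (len 2), cursors c1@0 c2@0 c3@1, authorship ..
After op 4 (add_cursor(1)): buffer="kz" (len 2), cursors c1@0 c2@0 c3@1 c4@1, authorship ..
After op 5 (move_left): buffer="kz" (len 2), cursors c1@0 c2@0 c3@0 c4@0, authorship ..
After op 6 (insert('r')): buffer="rrrrkz" (len 6), cursors c1@4 c2@4 c3@4 c4@4, authorship 1234..
After op 7 (move_right): buffer="rrrrkz" (len 6), cursors c1@5 c2@5 c3@5 c4@5, authorship 1234..
After op 8 (insert('e')): buffer="rrrrkeeeez" (len 10), cursors c1@9 c2@9 c3@9 c4@9, authorship 1234.1234.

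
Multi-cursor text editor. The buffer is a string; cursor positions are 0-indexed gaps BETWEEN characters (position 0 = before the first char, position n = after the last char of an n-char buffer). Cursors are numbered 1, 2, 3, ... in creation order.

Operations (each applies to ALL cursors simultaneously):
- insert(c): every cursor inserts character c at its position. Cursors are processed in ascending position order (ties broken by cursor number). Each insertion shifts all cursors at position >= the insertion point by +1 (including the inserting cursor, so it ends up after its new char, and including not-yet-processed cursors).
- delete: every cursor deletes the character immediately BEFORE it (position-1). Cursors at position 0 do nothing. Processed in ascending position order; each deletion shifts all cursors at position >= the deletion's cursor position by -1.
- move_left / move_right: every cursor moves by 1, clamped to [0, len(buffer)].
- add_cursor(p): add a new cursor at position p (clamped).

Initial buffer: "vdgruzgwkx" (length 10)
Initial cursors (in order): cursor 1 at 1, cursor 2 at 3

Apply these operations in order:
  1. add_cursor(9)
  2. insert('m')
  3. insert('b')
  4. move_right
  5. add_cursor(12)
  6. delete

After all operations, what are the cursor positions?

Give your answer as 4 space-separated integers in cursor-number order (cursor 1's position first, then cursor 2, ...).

After op 1 (add_cursor(9)): buffer="vdgruzgwkx" (len 10), cursors c1@1 c2@3 c3@9, authorship ..........
After op 2 (insert('m')): buffer="vmdgmruzgwkmx" (len 13), cursors c1@2 c2@5 c3@12, authorship .1..2......3.
After op 3 (insert('b')): buffer="vmbdgmbruzgwkmbx" (len 16), cursors c1@3 c2@7 c3@15, authorship .11..22......33.
After op 4 (move_right): buffer="vmbdgmbruzgwkmbx" (len 16), cursors c1@4 c2@8 c3@16, authorship .11..22......33.
After op 5 (add_cursor(12)): buffer="vmbdgmbruzgwkmbx" (len 16), cursors c1@4 c2@8 c4@12 c3@16, authorship .11..22......33.
After op 6 (delete): buffer="vmbgmbuzgkmb" (len 12), cursors c1@3 c2@6 c4@9 c3@12, authorship .11.22....33

Answer: 3 6 12 9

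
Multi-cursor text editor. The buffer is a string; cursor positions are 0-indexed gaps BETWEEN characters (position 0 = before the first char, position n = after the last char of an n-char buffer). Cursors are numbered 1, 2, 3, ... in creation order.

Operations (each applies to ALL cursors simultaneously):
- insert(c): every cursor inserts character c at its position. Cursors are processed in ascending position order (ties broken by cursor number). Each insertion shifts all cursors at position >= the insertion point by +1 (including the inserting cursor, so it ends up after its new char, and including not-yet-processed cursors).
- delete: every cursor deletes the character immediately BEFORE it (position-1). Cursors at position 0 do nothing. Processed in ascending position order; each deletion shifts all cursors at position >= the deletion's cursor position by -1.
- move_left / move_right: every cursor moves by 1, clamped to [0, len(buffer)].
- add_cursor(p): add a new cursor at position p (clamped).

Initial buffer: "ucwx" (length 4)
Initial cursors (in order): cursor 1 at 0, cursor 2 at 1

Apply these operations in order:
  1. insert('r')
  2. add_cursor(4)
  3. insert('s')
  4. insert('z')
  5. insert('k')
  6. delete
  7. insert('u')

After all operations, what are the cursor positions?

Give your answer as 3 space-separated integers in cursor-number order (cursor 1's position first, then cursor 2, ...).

After op 1 (insert('r')): buffer="rurcwx" (len 6), cursors c1@1 c2@3, authorship 1.2...
After op 2 (add_cursor(4)): buffer="rurcwx" (len 6), cursors c1@1 c2@3 c3@4, authorship 1.2...
After op 3 (insert('s')): buffer="rsurscswx" (len 9), cursors c1@2 c2@5 c3@7, authorship 11.22.3..
After op 4 (insert('z')): buffer="rszurszcszwx" (len 12), cursors c1@3 c2@7 c3@10, authorship 111.222.33..
After op 5 (insert('k')): buffer="rszkurszkcszkwx" (len 15), cursors c1@4 c2@9 c3@13, authorship 1111.2222.333..
After op 6 (delete): buffer="rszurszcszwx" (len 12), cursors c1@3 c2@7 c3@10, authorship 111.222.33..
After op 7 (insert('u')): buffer="rszuurszucszuwx" (len 15), cursors c1@4 c2@9 c3@13, authorship 1111.2222.333..

Answer: 4 9 13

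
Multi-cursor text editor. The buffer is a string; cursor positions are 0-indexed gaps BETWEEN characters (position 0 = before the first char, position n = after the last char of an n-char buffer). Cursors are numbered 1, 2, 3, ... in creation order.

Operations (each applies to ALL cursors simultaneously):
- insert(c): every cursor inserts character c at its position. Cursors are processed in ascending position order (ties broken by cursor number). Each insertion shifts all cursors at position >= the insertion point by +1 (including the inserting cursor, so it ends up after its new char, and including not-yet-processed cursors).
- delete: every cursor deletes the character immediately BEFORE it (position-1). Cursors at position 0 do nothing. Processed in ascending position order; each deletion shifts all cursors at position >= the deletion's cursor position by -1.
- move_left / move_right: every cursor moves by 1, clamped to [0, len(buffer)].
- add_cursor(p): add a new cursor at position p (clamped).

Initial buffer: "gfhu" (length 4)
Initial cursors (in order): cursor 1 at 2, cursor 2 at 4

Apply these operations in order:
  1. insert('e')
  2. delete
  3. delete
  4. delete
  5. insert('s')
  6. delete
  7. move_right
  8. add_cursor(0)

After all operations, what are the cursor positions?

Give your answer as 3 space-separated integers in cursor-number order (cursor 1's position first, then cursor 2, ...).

After op 1 (insert('e')): buffer="gfehue" (len 6), cursors c1@3 c2@6, authorship ..1..2
After op 2 (delete): buffer="gfhu" (len 4), cursors c1@2 c2@4, authorship ....
After op 3 (delete): buffer="gh" (len 2), cursors c1@1 c2@2, authorship ..
After op 4 (delete): buffer="" (len 0), cursors c1@0 c2@0, authorship 
After op 5 (insert('s')): buffer="ss" (len 2), cursors c1@2 c2@2, authorship 12
After op 6 (delete): buffer="" (len 0), cursors c1@0 c2@0, authorship 
After op 7 (move_right): buffer="" (len 0), cursors c1@0 c2@0, authorship 
After op 8 (add_cursor(0)): buffer="" (len 0), cursors c1@0 c2@0 c3@0, authorship 

Answer: 0 0 0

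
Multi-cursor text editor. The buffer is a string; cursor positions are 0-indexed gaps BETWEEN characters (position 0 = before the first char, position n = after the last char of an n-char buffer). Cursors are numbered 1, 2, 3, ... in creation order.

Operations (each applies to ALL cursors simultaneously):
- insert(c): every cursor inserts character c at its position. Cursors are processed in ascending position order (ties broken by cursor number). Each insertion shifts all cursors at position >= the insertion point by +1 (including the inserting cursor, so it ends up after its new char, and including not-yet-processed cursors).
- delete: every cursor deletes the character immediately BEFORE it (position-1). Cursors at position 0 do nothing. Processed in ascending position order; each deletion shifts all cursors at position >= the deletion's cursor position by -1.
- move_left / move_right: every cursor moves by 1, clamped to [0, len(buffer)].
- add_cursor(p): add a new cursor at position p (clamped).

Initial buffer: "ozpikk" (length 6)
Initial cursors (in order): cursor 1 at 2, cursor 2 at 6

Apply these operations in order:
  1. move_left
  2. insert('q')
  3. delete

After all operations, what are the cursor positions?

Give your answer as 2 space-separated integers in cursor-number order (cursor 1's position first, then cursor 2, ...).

After op 1 (move_left): buffer="ozpikk" (len 6), cursors c1@1 c2@5, authorship ......
After op 2 (insert('q')): buffer="oqzpikqk" (len 8), cursors c1@2 c2@7, authorship .1....2.
After op 3 (delete): buffer="ozpikk" (len 6), cursors c1@1 c2@5, authorship ......

Answer: 1 5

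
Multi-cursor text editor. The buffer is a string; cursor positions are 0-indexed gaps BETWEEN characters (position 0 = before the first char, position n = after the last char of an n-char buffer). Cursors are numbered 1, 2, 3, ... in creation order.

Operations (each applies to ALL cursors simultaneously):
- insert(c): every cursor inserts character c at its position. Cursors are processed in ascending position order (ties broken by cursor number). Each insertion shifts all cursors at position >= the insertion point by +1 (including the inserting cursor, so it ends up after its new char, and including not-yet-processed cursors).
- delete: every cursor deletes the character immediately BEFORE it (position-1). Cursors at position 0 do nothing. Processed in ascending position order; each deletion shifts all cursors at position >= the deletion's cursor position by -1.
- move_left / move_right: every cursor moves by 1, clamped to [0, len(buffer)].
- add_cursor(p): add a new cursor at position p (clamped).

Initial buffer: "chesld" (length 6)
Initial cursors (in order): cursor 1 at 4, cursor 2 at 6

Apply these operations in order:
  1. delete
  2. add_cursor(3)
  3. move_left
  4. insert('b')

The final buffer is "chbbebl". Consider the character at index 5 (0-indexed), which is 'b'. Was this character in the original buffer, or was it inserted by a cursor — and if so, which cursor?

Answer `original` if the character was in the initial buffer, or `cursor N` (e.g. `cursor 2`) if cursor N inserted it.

After op 1 (delete): buffer="chel" (len 4), cursors c1@3 c2@4, authorship ....
After op 2 (add_cursor(3)): buffer="chel" (len 4), cursors c1@3 c3@3 c2@4, authorship ....
After op 3 (move_left): buffer="chel" (len 4), cursors c1@2 c3@2 c2@3, authorship ....
After op 4 (insert('b')): buffer="chbbebl" (len 7), cursors c1@4 c3@4 c2@6, authorship ..13.2.
Authorship (.=original, N=cursor N): . . 1 3 . 2 .
Index 5: author = 2

Answer: cursor 2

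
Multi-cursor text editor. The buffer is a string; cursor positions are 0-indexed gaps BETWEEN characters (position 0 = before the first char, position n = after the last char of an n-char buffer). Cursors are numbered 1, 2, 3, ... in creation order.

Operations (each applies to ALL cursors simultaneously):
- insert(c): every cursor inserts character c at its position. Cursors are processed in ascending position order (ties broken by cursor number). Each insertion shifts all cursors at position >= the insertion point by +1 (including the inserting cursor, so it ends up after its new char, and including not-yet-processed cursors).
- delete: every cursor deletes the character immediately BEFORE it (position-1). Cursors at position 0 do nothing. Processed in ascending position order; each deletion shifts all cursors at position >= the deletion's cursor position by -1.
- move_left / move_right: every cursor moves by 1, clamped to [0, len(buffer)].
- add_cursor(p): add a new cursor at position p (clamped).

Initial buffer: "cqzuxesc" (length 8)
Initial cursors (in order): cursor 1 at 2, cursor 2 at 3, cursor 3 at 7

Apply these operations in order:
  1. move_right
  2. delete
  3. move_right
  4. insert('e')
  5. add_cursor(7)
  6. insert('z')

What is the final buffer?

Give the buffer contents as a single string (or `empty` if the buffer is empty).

Answer: cqxeezzeszez

Derivation:
After op 1 (move_right): buffer="cqzuxesc" (len 8), cursors c1@3 c2@4 c3@8, authorship ........
After op 2 (delete): buffer="cqxes" (len 5), cursors c1@2 c2@2 c3@5, authorship .....
After op 3 (move_right): buffer="cqxes" (len 5), cursors c1@3 c2@3 c3@5, authorship .....
After op 4 (insert('e')): buffer="cqxeeese" (len 8), cursors c1@5 c2@5 c3@8, authorship ...12..3
After op 5 (add_cursor(7)): buffer="cqxeeese" (len 8), cursors c1@5 c2@5 c4@7 c3@8, authorship ...12..3
After op 6 (insert('z')): buffer="cqxeezzeszez" (len 12), cursors c1@7 c2@7 c4@10 c3@12, authorship ...1212..433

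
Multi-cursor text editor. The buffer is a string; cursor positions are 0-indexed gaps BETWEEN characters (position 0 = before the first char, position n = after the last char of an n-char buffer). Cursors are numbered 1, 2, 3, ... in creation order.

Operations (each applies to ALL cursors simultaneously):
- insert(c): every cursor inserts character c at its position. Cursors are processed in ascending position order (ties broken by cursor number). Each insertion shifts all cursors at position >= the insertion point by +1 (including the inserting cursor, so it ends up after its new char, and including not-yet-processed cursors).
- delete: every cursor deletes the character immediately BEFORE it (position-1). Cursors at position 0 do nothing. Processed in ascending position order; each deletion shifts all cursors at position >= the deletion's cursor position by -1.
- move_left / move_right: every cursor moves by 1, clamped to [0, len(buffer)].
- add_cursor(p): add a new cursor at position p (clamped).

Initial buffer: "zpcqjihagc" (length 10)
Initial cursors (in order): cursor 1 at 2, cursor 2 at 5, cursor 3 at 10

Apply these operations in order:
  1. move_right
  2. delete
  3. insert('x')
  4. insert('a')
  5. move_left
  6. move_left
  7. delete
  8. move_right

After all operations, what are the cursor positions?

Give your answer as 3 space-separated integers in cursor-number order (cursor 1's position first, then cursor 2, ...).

Answer: 2 5 9

Derivation:
After op 1 (move_right): buffer="zpcqjihagc" (len 10), cursors c1@3 c2@6 c3@10, authorship ..........
After op 2 (delete): buffer="zpqjhag" (len 7), cursors c1@2 c2@4 c3@7, authorship .......
After op 3 (insert('x')): buffer="zpxqjxhagx" (len 10), cursors c1@3 c2@6 c3@10, authorship ..1..2...3
After op 4 (insert('a')): buffer="zpxaqjxahagxa" (len 13), cursors c1@4 c2@8 c3@13, authorship ..11..22...33
After op 5 (move_left): buffer="zpxaqjxahagxa" (len 13), cursors c1@3 c2@7 c3@12, authorship ..11..22...33
After op 6 (move_left): buffer="zpxaqjxahagxa" (len 13), cursors c1@2 c2@6 c3@11, authorship ..11..22...33
After op 7 (delete): buffer="zxaqxahaxa" (len 10), cursors c1@1 c2@4 c3@8, authorship .11.22..33
After op 8 (move_right): buffer="zxaqxahaxa" (len 10), cursors c1@2 c2@5 c3@9, authorship .11.22..33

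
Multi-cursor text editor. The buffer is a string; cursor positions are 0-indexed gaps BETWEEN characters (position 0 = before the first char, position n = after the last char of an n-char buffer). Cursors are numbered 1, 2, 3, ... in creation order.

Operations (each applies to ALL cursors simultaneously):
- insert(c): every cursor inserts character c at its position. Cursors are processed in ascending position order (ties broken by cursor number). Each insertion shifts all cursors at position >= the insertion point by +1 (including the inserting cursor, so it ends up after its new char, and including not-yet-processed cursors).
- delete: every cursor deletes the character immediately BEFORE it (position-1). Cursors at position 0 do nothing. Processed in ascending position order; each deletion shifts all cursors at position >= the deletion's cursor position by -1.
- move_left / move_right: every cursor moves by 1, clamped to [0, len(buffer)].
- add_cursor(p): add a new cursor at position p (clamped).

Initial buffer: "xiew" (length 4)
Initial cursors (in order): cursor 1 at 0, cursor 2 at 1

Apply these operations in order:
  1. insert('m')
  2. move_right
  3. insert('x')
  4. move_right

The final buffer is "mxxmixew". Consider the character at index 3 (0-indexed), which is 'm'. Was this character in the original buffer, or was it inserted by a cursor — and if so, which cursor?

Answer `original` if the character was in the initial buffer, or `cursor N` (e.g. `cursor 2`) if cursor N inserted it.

After op 1 (insert('m')): buffer="mxmiew" (len 6), cursors c1@1 c2@3, authorship 1.2...
After op 2 (move_right): buffer="mxmiew" (len 6), cursors c1@2 c2@4, authorship 1.2...
After op 3 (insert('x')): buffer="mxxmixew" (len 8), cursors c1@3 c2@6, authorship 1.12.2..
After op 4 (move_right): buffer="mxxmixew" (len 8), cursors c1@4 c2@7, authorship 1.12.2..
Authorship (.=original, N=cursor N): 1 . 1 2 . 2 . .
Index 3: author = 2

Answer: cursor 2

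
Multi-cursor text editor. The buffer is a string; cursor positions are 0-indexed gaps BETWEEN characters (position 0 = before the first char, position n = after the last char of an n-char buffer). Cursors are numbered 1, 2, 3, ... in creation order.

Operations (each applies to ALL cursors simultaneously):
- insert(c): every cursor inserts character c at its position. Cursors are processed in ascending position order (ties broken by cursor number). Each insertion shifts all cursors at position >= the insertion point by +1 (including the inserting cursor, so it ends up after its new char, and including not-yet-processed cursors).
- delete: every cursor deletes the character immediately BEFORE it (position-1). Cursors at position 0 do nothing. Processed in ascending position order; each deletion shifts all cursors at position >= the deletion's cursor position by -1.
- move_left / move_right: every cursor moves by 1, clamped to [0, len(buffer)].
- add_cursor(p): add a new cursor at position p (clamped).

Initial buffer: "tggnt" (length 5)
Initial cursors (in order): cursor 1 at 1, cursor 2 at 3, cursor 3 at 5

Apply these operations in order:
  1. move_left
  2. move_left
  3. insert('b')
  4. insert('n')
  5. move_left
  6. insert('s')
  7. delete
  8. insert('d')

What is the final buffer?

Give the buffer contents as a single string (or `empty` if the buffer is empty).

After op 1 (move_left): buffer="tggnt" (len 5), cursors c1@0 c2@2 c3@4, authorship .....
After op 2 (move_left): buffer="tggnt" (len 5), cursors c1@0 c2@1 c3@3, authorship .....
After op 3 (insert('b')): buffer="btbggbnt" (len 8), cursors c1@1 c2@3 c3@6, authorship 1.2..3..
After op 4 (insert('n')): buffer="bntbnggbnnt" (len 11), cursors c1@2 c2@5 c3@9, authorship 11.22..33..
After op 5 (move_left): buffer="bntbnggbnnt" (len 11), cursors c1@1 c2@4 c3@8, authorship 11.22..33..
After op 6 (insert('s')): buffer="bsntbsnggbsnnt" (len 14), cursors c1@2 c2@6 c3@11, authorship 111.222..333..
After op 7 (delete): buffer="bntbnggbnnt" (len 11), cursors c1@1 c2@4 c3@8, authorship 11.22..33..
After op 8 (insert('d')): buffer="bdntbdnggbdnnt" (len 14), cursors c1@2 c2@6 c3@11, authorship 111.222..333..

Answer: bdntbdnggbdnnt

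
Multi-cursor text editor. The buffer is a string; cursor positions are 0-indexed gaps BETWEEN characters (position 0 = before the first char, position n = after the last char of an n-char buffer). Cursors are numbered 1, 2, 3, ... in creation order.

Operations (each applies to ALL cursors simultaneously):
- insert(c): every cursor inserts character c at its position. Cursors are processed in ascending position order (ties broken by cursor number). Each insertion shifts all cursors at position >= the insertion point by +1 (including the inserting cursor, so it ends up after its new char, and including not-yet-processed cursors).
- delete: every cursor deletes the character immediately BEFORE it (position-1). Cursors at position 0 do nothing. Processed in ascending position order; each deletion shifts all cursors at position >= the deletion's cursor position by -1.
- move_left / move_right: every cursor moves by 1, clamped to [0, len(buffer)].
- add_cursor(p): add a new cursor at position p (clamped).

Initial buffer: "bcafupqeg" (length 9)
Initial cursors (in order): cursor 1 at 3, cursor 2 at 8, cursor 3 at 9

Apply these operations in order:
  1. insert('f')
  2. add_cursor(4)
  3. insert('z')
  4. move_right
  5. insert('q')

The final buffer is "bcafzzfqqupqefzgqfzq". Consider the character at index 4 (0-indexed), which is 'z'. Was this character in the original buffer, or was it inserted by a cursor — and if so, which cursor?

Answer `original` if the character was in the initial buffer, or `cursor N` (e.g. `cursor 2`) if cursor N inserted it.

After op 1 (insert('f')): buffer="bcaffupqefgf" (len 12), cursors c1@4 c2@10 c3@12, authorship ...1.....2.3
After op 2 (add_cursor(4)): buffer="bcaffupqefgf" (len 12), cursors c1@4 c4@4 c2@10 c3@12, authorship ...1.....2.3
After op 3 (insert('z')): buffer="bcafzzfupqefzgfz" (len 16), cursors c1@6 c4@6 c2@13 c3@16, authorship ...114.....22.33
After op 4 (move_right): buffer="bcafzzfupqefzgfz" (len 16), cursors c1@7 c4@7 c2@14 c3@16, authorship ...114.....22.33
After op 5 (insert('q')): buffer="bcafzzfqqupqefzgqfzq" (len 20), cursors c1@9 c4@9 c2@17 c3@20, authorship ...114.14....22.2333
Authorship (.=original, N=cursor N): . . . 1 1 4 . 1 4 . . . . 2 2 . 2 3 3 3
Index 4: author = 1

Answer: cursor 1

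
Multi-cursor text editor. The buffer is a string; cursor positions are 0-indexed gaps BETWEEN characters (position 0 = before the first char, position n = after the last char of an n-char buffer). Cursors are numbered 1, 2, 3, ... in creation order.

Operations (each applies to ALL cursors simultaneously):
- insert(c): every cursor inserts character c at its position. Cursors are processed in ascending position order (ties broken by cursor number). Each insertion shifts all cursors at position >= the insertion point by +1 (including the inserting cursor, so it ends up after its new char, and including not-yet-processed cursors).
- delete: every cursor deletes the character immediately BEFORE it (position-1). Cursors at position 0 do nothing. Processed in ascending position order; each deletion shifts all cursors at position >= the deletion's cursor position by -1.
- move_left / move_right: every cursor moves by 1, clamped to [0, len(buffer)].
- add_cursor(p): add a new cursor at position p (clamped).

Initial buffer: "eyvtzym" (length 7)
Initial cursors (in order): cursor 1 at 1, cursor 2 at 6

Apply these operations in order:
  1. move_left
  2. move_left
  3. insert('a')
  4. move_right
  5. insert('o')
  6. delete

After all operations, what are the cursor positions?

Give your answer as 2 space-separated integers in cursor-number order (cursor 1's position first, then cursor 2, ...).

Answer: 2 7

Derivation:
After op 1 (move_left): buffer="eyvtzym" (len 7), cursors c1@0 c2@5, authorship .......
After op 2 (move_left): buffer="eyvtzym" (len 7), cursors c1@0 c2@4, authorship .......
After op 3 (insert('a')): buffer="aeyvtazym" (len 9), cursors c1@1 c2@6, authorship 1....2...
After op 4 (move_right): buffer="aeyvtazym" (len 9), cursors c1@2 c2@7, authorship 1....2...
After op 5 (insert('o')): buffer="aeoyvtazoym" (len 11), cursors c1@3 c2@9, authorship 1.1...2.2..
After op 6 (delete): buffer="aeyvtazym" (len 9), cursors c1@2 c2@7, authorship 1....2...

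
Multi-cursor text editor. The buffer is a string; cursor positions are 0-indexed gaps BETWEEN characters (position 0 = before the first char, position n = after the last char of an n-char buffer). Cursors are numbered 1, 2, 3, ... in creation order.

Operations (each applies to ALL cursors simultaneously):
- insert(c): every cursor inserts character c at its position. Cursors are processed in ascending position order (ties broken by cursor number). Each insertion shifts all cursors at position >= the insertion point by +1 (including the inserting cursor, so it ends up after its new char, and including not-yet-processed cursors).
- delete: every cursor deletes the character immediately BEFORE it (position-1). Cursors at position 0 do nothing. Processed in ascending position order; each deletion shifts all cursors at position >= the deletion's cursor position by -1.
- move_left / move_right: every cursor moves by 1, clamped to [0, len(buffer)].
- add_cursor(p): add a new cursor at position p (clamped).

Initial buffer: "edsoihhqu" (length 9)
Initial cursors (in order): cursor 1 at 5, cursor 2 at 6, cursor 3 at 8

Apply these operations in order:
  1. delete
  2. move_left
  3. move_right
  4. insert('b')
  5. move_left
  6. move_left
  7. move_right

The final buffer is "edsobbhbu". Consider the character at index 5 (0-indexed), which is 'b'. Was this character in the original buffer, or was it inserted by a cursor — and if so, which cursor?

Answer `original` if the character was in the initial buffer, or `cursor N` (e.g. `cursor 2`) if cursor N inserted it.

Answer: cursor 2

Derivation:
After op 1 (delete): buffer="edsohu" (len 6), cursors c1@4 c2@4 c3@5, authorship ......
After op 2 (move_left): buffer="edsohu" (len 6), cursors c1@3 c2@3 c3@4, authorship ......
After op 3 (move_right): buffer="edsohu" (len 6), cursors c1@4 c2@4 c3@5, authorship ......
After op 4 (insert('b')): buffer="edsobbhbu" (len 9), cursors c1@6 c2@6 c3@8, authorship ....12.3.
After op 5 (move_left): buffer="edsobbhbu" (len 9), cursors c1@5 c2@5 c3@7, authorship ....12.3.
After op 6 (move_left): buffer="edsobbhbu" (len 9), cursors c1@4 c2@4 c3@6, authorship ....12.3.
After op 7 (move_right): buffer="edsobbhbu" (len 9), cursors c1@5 c2@5 c3@7, authorship ....12.3.
Authorship (.=original, N=cursor N): . . . . 1 2 . 3 .
Index 5: author = 2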